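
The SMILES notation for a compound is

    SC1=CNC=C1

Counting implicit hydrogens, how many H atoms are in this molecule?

Walk through each heavy atom and fill implicit hydrogens from standard valence (C 4, N 3, O 2, S 2, halogen 1):
  atom 1: S, bond orders sum to 1 (valence 2) → 1 H
  atom 2: C, bond orders sum to 4 (valence 4) → 0 H
  atom 3: C, bond orders sum to 3 (valence 4) → 1 H
  atom 4: N, bond orders sum to 2 (valence 3) → 1 H
  atom 5: C, bond orders sum to 3 (valence 4) → 1 H
  atom 6: C, bond orders sum to 3 (valence 4) → 1 H
Total hydrogens: 5.

5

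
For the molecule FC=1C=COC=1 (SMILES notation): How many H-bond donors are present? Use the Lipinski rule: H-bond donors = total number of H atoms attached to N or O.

Donors: find every N or O and count the H atoms it carries.
  atom 5 (O): bond orders sum to 2 → 0 H
Lipinski HBD = 0.

0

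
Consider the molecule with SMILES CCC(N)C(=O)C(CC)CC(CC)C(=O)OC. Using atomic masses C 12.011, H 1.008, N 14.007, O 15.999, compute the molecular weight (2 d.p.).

First, the molecular formula is C13H25NO3 (counting implicit H from valence).
  C: 13 × 12.011 = 156.143
  H: 25 × 1.008 = 25.200
  N: 1 × 14.007 = 14.007
  O: 3 × 15.999 = 47.997
Sum: 13×12.011 + 25×1.008 + 1×14.007 + 3×15.999 = 243.347 → 243.35 g/mol.

243.35 g/mol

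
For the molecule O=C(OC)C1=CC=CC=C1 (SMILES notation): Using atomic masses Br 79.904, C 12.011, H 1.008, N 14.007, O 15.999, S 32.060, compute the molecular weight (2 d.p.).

First, the molecular formula is C8H8O2 (counting implicit H from valence).
  C: 8 × 12.011 = 96.088
  H: 8 × 1.008 = 8.064
  O: 2 × 15.999 = 31.998
Sum: 8×12.011 + 8×1.008 + 2×15.999 = 136.150 → 136.15 g/mol.

136.15 g/mol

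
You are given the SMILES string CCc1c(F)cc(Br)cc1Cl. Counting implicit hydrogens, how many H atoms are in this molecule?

Walk through each heavy atom and fill implicit hydrogens from standard valence (C 4, N 3, O 2, S 2, halogen 1); for lowercase aromatic atoms, an aromatic c carries 1 H when it has two neighbours and 0 H with three, and aromatic n carries 0 H:
  atom 1: C, bond orders sum to 1 (valence 4) → 3 H
  atom 2: C, bond orders sum to 2 (valence 4) → 2 H
  atom 3: aromatic c, 3 neighbours → 0 H
  atom 4: aromatic c, 3 neighbours → 0 H
  atom 5: F (halogen, monovalent) → 0 H
  atom 6: aromatic c, 2 neighbours → 1 H
  atom 7: aromatic c, 3 neighbours → 0 H
  atom 8: Br (halogen, monovalent) → 0 H
  atom 9: aromatic c, 2 neighbours → 1 H
  atom 10: aromatic c, 3 neighbours → 0 H
  atom 11: Cl (halogen, monovalent) → 0 H
Total hydrogens: 7.

7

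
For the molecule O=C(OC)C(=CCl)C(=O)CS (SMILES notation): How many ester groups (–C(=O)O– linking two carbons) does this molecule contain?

1

The ester motif appears at heavy-atom position 2 in the SMILES.
Other groups present: 1 alkene, 1 ketone, 1 thiol.
Ester count: 1.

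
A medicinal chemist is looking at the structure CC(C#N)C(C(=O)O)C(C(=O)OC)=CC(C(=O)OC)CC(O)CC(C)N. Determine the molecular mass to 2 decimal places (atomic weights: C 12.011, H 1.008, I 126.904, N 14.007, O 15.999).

First, the molecular formula is C17H26N2O7 (counting implicit H from valence).
  C: 17 × 12.011 = 204.187
  H: 26 × 1.008 = 26.208
  N: 2 × 14.007 = 28.014
  O: 7 × 15.999 = 111.993
Sum: 17×12.011 + 26×1.008 + 2×14.007 + 7×15.999 = 370.402 → 370.40 g/mol.

370.40 g/mol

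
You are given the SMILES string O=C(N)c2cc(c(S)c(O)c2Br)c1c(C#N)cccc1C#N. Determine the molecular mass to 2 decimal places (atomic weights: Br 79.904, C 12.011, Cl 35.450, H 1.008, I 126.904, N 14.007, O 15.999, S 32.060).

374.21 g/mol

First, the molecular formula is C15H8BrN3O2S (counting implicit H from valence).
  Br: 1 × 79.904 = 79.904
  C: 15 × 12.011 = 180.165
  H: 8 × 1.008 = 8.064
  N: 3 × 14.007 = 42.021
  O: 2 × 15.999 = 31.998
  S: 1 × 32.060 = 32.060
Sum: 1×79.904 + 15×12.011 + 8×1.008 + 3×14.007 + 2×15.999 + 1×32.060 = 374.212 → 374.21 g/mol.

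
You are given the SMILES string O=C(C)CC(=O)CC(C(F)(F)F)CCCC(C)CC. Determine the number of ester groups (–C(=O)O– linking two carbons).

Scan the SMILES for the ester motif — none present.
Groups that are present: 2 ketone.

0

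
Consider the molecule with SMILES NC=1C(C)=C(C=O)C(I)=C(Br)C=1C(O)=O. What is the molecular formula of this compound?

C9H7BrINO3

Walk through each heavy atom and fill implicit hydrogens from standard valence (C 4, N 3, O 2, S 2, halogen 1):
  atom 1: N, bond orders sum to 1 (valence 3) → 2 H
  atom 2: C, bond orders sum to 4 (valence 4) → 0 H
  atom 3: C, bond orders sum to 4 (valence 4) → 0 H
  atom 4: C, bond orders sum to 1 (valence 4) → 3 H
  atom 5: C, bond orders sum to 4 (valence 4) → 0 H
  atom 6: C, bond orders sum to 3 (valence 4) → 1 H
  atom 7: O, bond orders sum to 2 (valence 2) → 0 H
  atom 8: C, bond orders sum to 4 (valence 4) → 0 H
  atom 9: I (halogen, monovalent) → 0 H
  atom 10: C, bond orders sum to 4 (valence 4) → 0 H
  atom 11: Br (halogen, monovalent) → 0 H
  atom 12: C, bond orders sum to 4 (valence 4) → 0 H
  atom 13: C, bond orders sum to 4 (valence 4) → 0 H
  atom 14: O, bond orders sum to 1 (valence 2) → 1 H
  atom 15: O, bond orders sum to 2 (valence 2) → 0 H
Totals → C:9, H:7, Br:1, I:1, N:1, O:3.
In Hill order: C9H7BrINO3.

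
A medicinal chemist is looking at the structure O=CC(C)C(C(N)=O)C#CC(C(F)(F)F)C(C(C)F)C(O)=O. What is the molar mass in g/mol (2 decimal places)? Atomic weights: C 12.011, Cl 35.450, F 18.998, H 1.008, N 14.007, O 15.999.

First, the molecular formula is C13H15F4NO4 (counting implicit H from valence).
  C: 13 × 12.011 = 156.143
  F: 4 × 18.998 = 75.992
  H: 15 × 1.008 = 15.120
  N: 1 × 14.007 = 14.007
  O: 4 × 15.999 = 63.996
Sum: 13×12.011 + 4×18.998 + 15×1.008 + 1×14.007 + 4×15.999 = 325.258 → 325.26 g/mol.

325.26 g/mol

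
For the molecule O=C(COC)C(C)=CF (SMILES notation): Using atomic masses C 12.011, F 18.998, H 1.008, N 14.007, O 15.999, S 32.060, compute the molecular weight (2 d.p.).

First, the molecular formula is C6H9FO2 (counting implicit H from valence).
  C: 6 × 12.011 = 72.066
  F: 1 × 18.998 = 18.998
  H: 9 × 1.008 = 9.072
  O: 2 × 15.999 = 31.998
Sum: 6×12.011 + 1×18.998 + 9×1.008 + 2×15.999 = 132.134 → 132.13 g/mol.

132.13 g/mol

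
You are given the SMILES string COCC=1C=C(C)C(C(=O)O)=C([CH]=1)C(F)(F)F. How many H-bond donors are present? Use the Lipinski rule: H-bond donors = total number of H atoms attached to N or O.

Donors: find every N or O and count the H atoms it carries.
  atom 2 (O): bond orders sum to 2 → 0 H
  atom 10 (O): bond orders sum to 2 → 0 H
  atom 11 (O): bond orders sum to 1 → 1 H
Lipinski HBD = 1.

1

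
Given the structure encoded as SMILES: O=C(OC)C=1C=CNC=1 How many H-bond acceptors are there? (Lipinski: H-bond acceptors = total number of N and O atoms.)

3

N atoms: 1; O atoms: 2.
Lipinski HBA = 1 + 2 = 3.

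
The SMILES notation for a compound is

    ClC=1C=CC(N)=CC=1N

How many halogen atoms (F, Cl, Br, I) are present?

Halogen atoms appear at heavy-atom position 1 (1×Cl).
Other groups present: 2 primary amine.
Halogen count: 1.

1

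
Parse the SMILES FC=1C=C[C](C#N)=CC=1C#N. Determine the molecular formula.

Walk through each heavy atom and fill implicit hydrogens from standard valence (C 4, N 3, O 2, S 2, halogen 1):
  atom 1: F (halogen, monovalent) → 0 H
  atom 2: C, bond orders sum to 4 (valence 4) → 0 H
  atom 3: C, bond orders sum to 3 (valence 4) → 1 H
  atom 4: C, bond orders sum to 3 (valence 4) → 1 H
  atom 5: C with explicit H count 0
  atom 6: C, bond orders sum to 4 (valence 4) → 0 H
  atom 7: N, bond orders sum to 3 (valence 3) → 0 H
  atom 8: C, bond orders sum to 3 (valence 4) → 1 H
  atom 9: C, bond orders sum to 4 (valence 4) → 0 H
  atom 10: C, bond orders sum to 4 (valence 4) → 0 H
  atom 11: N, bond orders sum to 3 (valence 3) → 0 H
Totals → C:8, H:3, F:1, N:2.
In Hill order: C8H3FN2.

C8H3FN2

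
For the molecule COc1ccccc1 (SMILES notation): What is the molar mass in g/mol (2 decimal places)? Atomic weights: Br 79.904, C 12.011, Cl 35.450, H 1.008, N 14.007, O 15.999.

108.14 g/mol

First, the molecular formula is C7H8O (counting implicit H from valence).
  C: 7 × 12.011 = 84.077
  H: 8 × 1.008 = 8.064
  O: 1 × 15.999 = 15.999
Sum: 7×12.011 + 8×1.008 + 1×15.999 = 108.140 → 108.14 g/mol.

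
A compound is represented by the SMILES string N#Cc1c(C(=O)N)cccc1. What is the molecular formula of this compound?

Walk through each heavy atom and fill implicit hydrogens from standard valence (C 4, N 3, O 2, S 2, halogen 1); for lowercase aromatic atoms, an aromatic c carries 1 H when it has two neighbours and 0 H with three, and aromatic n carries 0 H:
  atom 1: N, bond orders sum to 3 (valence 3) → 0 H
  atom 2: C, bond orders sum to 4 (valence 4) → 0 H
  atom 3: aromatic c, 3 neighbours → 0 H
  atom 4: aromatic c, 3 neighbours → 0 H
  atom 5: C, bond orders sum to 4 (valence 4) → 0 H
  atom 6: O, bond orders sum to 2 (valence 2) → 0 H
  atom 7: N, bond orders sum to 1 (valence 3) → 2 H
  atom 8: aromatic c, 2 neighbours → 1 H
  atom 9: aromatic c, 2 neighbours → 1 H
  atom 10: aromatic c, 2 neighbours → 1 H
  atom 11: aromatic c, 2 neighbours → 1 H
Totals → C:8, H:6, N:2, O:1.
In Hill order: C8H6N2O.

C8H6N2O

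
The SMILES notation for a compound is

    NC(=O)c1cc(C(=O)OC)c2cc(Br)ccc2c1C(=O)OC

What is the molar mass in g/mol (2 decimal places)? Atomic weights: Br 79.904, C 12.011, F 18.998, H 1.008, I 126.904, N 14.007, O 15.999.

First, the molecular formula is C15H12BrNO5 (counting implicit H from valence).
  Br: 1 × 79.904 = 79.904
  C: 15 × 12.011 = 180.165
  H: 12 × 1.008 = 12.096
  N: 1 × 14.007 = 14.007
  O: 5 × 15.999 = 79.995
Sum: 1×79.904 + 15×12.011 + 12×1.008 + 1×14.007 + 5×15.999 = 366.167 → 366.17 g/mol.

366.17 g/mol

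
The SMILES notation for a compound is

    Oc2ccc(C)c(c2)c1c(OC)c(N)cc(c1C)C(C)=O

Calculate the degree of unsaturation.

9

Molecular formula: C17H19NO3.
DoU = (2C + 2 + N − H − X) / 2, where X is the halogen count and O/S are ignored.
    = (2·17 + 2 + 1 − 19 − 0) / 2 = 18 / 2 = 9.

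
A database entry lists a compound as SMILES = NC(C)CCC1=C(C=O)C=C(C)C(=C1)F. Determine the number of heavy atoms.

Every atom symbol written in the SMILES (organic subset) is one heavy atom; implicit H are not written.
Heavy atoms by element → C:12, F:1, N:1, O:1.
Total: 15.

15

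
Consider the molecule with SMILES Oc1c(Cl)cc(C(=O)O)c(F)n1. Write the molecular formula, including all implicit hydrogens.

Walk through each heavy atom and fill implicit hydrogens from standard valence (C 4, N 3, O 2, S 2, halogen 1); for lowercase aromatic atoms, an aromatic c carries 1 H when it has two neighbours and 0 H with three, and aromatic n carries 0 H:
  atom 1: O, bond orders sum to 1 (valence 2) → 1 H
  atom 2: aromatic c, 3 neighbours → 0 H
  atom 3: aromatic c, 3 neighbours → 0 H
  atom 4: Cl (halogen, monovalent) → 0 H
  atom 5: aromatic c, 2 neighbours → 1 H
  atom 6: aromatic c, 3 neighbours → 0 H
  atom 7: C, bond orders sum to 4 (valence 4) → 0 H
  atom 8: O, bond orders sum to 2 (valence 2) → 0 H
  atom 9: O, bond orders sum to 1 (valence 2) → 1 H
  atom 10: aromatic c, 3 neighbours → 0 H
  atom 11: F (halogen, monovalent) → 0 H
  atom 12: aromatic n, 2 neighbours → 0 H
Totals → C:6, H:3, Cl:1, F:1, N:1, O:3.

C6H3ClFNO3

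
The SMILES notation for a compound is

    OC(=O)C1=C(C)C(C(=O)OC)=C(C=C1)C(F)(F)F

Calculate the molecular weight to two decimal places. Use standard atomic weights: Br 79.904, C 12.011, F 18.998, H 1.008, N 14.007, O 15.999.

262.18 g/mol

First, the molecular formula is C11H9F3O4 (counting implicit H from valence).
  C: 11 × 12.011 = 132.121
  F: 3 × 18.998 = 56.994
  H: 9 × 1.008 = 9.072
  O: 4 × 15.999 = 63.996
Sum: 11×12.011 + 3×18.998 + 9×1.008 + 4×15.999 = 262.183 → 262.18 g/mol.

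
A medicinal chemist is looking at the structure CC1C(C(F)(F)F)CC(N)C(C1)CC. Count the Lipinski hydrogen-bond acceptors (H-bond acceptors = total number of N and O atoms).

N atoms: 1; O atoms: 0.
Lipinski HBA = 1 + 0 = 1.

1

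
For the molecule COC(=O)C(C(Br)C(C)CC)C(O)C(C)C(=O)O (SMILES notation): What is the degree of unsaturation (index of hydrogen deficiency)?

Molecular formula: C12H21BrO5.
DoU = (2C + 2 + N − H − X) / 2, where X is the halogen count and O/S are ignored.
    = (2·12 + 2 + 0 − 21 − 1) / 2 = 4 / 2 = 2.

2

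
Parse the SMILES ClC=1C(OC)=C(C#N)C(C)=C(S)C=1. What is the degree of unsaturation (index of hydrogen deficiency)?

Degree of unsaturation = (number of rings) + (number of π bonds).
Ring closures in the SMILES: 1.
π bonds: 3 double bonds (each 1 DoU), 1 triple bond (each 2 DoU) → 5 DoU from unsaturation.
Total DoU = 1 + 5 = 6.

6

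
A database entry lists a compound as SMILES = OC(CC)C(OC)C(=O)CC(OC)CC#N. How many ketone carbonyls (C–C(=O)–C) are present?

1

The ketone motif appears at heavy-atom position 8 in the SMILES.
Other groups present: 2 ether, 1 hydroxyl, 1 nitrile.
Ketone count: 1.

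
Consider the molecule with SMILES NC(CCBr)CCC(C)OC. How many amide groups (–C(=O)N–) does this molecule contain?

Scan the SMILES for the amide motif — none present.
Groups that are present: 1 ether, 1 primary amine.

0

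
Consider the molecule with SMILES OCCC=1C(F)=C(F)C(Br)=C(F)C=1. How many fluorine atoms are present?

3

Scan the SMILES for F atoms (remember two-letter symbols like Cl and Br are single atoms).
Fluorine count: 3.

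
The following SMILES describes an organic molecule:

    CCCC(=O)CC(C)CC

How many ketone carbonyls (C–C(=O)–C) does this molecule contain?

The ketone motif appears at heavy-atom position 4 in the SMILES.
Ketone count: 1.

1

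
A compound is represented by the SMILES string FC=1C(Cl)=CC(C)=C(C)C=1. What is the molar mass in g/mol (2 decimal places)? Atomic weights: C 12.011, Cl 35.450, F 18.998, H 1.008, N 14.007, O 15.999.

First, the molecular formula is C8H8ClF (counting implicit H from valence).
  C: 8 × 12.011 = 96.088
  Cl: 1 × 35.450 = 35.450
  F: 1 × 18.998 = 18.998
  H: 8 × 1.008 = 8.064
Sum: 8×12.011 + 1×35.450 + 1×18.998 + 8×1.008 = 158.600 → 158.60 g/mol.

158.60 g/mol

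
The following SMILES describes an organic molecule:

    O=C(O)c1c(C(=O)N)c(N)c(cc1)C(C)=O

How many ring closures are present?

1

In SMILES, each pair of matching ring-closure digits denotes one ring-closing bond; the number of such bonds equals the number of independent rings.
Ring-closure bonds here: 1.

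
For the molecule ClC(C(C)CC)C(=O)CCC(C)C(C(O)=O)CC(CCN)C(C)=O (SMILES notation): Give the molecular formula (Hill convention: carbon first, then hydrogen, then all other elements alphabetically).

Walk through each heavy atom and fill implicit hydrogens from standard valence (C 4, N 3, O 2, S 2, halogen 1):
  atom 1: Cl (halogen, monovalent) → 0 H
  atom 2: C, bond orders sum to 3 (valence 4) → 1 H
  atom 3: C, bond orders sum to 3 (valence 4) → 1 H
  atom 4: C, bond orders sum to 1 (valence 4) → 3 H
  atom 5: C, bond orders sum to 2 (valence 4) → 2 H
  atom 6: C, bond orders sum to 1 (valence 4) → 3 H
  atom 7: C, bond orders sum to 4 (valence 4) → 0 H
  atom 8: O, bond orders sum to 2 (valence 2) → 0 H
  atom 9: C, bond orders sum to 2 (valence 4) → 2 H
  atom 10: C, bond orders sum to 2 (valence 4) → 2 H
  atom 11: C, bond orders sum to 3 (valence 4) → 1 H
  atom 12: C, bond orders sum to 1 (valence 4) → 3 H
  atom 13: C, bond orders sum to 3 (valence 4) → 1 H
  atom 14: C, bond orders sum to 4 (valence 4) → 0 H
  atom 15: O, bond orders sum to 1 (valence 2) → 1 H
  atom 16: O, bond orders sum to 2 (valence 2) → 0 H
  atom 17: C, bond orders sum to 2 (valence 4) → 2 H
  atom 18: C, bond orders sum to 3 (valence 4) → 1 H
  atom 19: C, bond orders sum to 2 (valence 4) → 2 H
  atom 20: C, bond orders sum to 2 (valence 4) → 2 H
  atom 21: N, bond orders sum to 1 (valence 3) → 2 H
  atom 22: C, bond orders sum to 4 (valence 4) → 0 H
  atom 23: C, bond orders sum to 1 (valence 4) → 3 H
  atom 24: O, bond orders sum to 2 (valence 2) → 0 H
Totals → C:18, H:32, Cl:1, N:1, O:4.
In Hill order: C18H32ClNO4.

C18H32ClNO4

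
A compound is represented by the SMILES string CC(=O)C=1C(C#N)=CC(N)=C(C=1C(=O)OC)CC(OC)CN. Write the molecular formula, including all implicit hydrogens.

Walk through each heavy atom and fill implicit hydrogens from standard valence (C 4, N 3, O 2, S 2, halogen 1):
  atom 1: C, bond orders sum to 1 (valence 4) → 3 H
  atom 2: C, bond orders sum to 4 (valence 4) → 0 H
  atom 3: O, bond orders sum to 2 (valence 2) → 0 H
  atom 4: C, bond orders sum to 4 (valence 4) → 0 H
  atom 5: C, bond orders sum to 4 (valence 4) → 0 H
  atom 6: C, bond orders sum to 4 (valence 4) → 0 H
  atom 7: N, bond orders sum to 3 (valence 3) → 0 H
  atom 8: C, bond orders sum to 3 (valence 4) → 1 H
  atom 9: C, bond orders sum to 4 (valence 4) → 0 H
  atom 10: N, bond orders sum to 1 (valence 3) → 2 H
  atom 11: C, bond orders sum to 4 (valence 4) → 0 H
  atom 12: C, bond orders sum to 4 (valence 4) → 0 H
  atom 13: C, bond orders sum to 4 (valence 4) → 0 H
  atom 14: O, bond orders sum to 2 (valence 2) → 0 H
  atom 15: O, bond orders sum to 2 (valence 2) → 0 H
  atom 16: C, bond orders sum to 1 (valence 4) → 3 H
  atom 17: C, bond orders sum to 2 (valence 4) → 2 H
  atom 18: C, bond orders sum to 3 (valence 4) → 1 H
  atom 19: O, bond orders sum to 2 (valence 2) → 0 H
  atom 20: C, bond orders sum to 1 (valence 4) → 3 H
  atom 21: C, bond orders sum to 2 (valence 4) → 2 H
  atom 22: N, bond orders sum to 1 (valence 3) → 2 H
Totals → C:15, H:19, N:3, O:4.
In Hill order: C15H19N3O4.

C15H19N3O4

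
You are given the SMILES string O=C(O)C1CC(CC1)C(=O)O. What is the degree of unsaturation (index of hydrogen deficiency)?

Degree of unsaturation = (number of rings) + (number of π bonds).
Ring closures in the SMILES: 1.
π bonds: 2 double bonds (each 1 DoU) → 2 DoU from unsaturation.
Total DoU = 1 + 2 = 3.

3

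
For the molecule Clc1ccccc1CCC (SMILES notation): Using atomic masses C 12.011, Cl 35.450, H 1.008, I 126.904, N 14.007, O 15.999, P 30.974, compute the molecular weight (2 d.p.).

154.64 g/mol

First, the molecular formula is C9H11Cl (counting implicit H from valence).
  C: 9 × 12.011 = 108.099
  Cl: 1 × 35.450 = 35.450
  H: 11 × 1.008 = 11.088
Sum: 9×12.011 + 1×35.450 + 11×1.008 = 154.637 → 154.64 g/mol.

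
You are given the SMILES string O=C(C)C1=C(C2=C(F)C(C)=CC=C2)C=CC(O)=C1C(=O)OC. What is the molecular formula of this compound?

C17H15FO4

Walk through each heavy atom and fill implicit hydrogens from standard valence (C 4, N 3, O 2, S 2, halogen 1):
  atom 1: O, bond orders sum to 2 (valence 2) → 0 H
  atom 2: C, bond orders sum to 4 (valence 4) → 0 H
  atom 3: C, bond orders sum to 1 (valence 4) → 3 H
  atom 4: C, bond orders sum to 4 (valence 4) → 0 H
  atom 5: C, bond orders sum to 4 (valence 4) → 0 H
  atom 6: C, bond orders sum to 4 (valence 4) → 0 H
  atom 7: C, bond orders sum to 4 (valence 4) → 0 H
  atom 8: F (halogen, monovalent) → 0 H
  atom 9: C, bond orders sum to 4 (valence 4) → 0 H
  atom 10: C, bond orders sum to 1 (valence 4) → 3 H
  atom 11: C, bond orders sum to 3 (valence 4) → 1 H
  atom 12: C, bond orders sum to 3 (valence 4) → 1 H
  atom 13: C, bond orders sum to 3 (valence 4) → 1 H
  atom 14: C, bond orders sum to 3 (valence 4) → 1 H
  atom 15: C, bond orders sum to 3 (valence 4) → 1 H
  atom 16: C, bond orders sum to 4 (valence 4) → 0 H
  atom 17: O, bond orders sum to 1 (valence 2) → 1 H
  atom 18: C, bond orders sum to 4 (valence 4) → 0 H
  atom 19: C, bond orders sum to 4 (valence 4) → 0 H
  atom 20: O, bond orders sum to 2 (valence 2) → 0 H
  atom 21: O, bond orders sum to 2 (valence 2) → 0 H
  atom 22: C, bond orders sum to 1 (valence 4) → 3 H
Totals → C:17, H:15, F:1, O:4.
In Hill order: C17H15FO4.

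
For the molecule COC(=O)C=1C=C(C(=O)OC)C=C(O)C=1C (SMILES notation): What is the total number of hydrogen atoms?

Walk through each heavy atom and fill implicit hydrogens from standard valence (C 4, N 3, O 2, S 2, halogen 1):
  atom 1: C, bond orders sum to 1 (valence 4) → 3 H
  atom 2: O, bond orders sum to 2 (valence 2) → 0 H
  atom 3: C, bond orders sum to 4 (valence 4) → 0 H
  atom 4: O, bond orders sum to 2 (valence 2) → 0 H
  atom 5: C, bond orders sum to 4 (valence 4) → 0 H
  atom 6: C, bond orders sum to 3 (valence 4) → 1 H
  atom 7: C, bond orders sum to 4 (valence 4) → 0 H
  atom 8: C, bond orders sum to 4 (valence 4) → 0 H
  atom 9: O, bond orders sum to 2 (valence 2) → 0 H
  atom 10: O, bond orders sum to 2 (valence 2) → 0 H
  atom 11: C, bond orders sum to 1 (valence 4) → 3 H
  atom 12: C, bond orders sum to 3 (valence 4) → 1 H
  atom 13: C, bond orders sum to 4 (valence 4) → 0 H
  atom 14: O, bond orders sum to 1 (valence 2) → 1 H
  atom 15: C, bond orders sum to 4 (valence 4) → 0 H
  atom 16: C, bond orders sum to 1 (valence 4) → 3 H
Total hydrogens: 12.

12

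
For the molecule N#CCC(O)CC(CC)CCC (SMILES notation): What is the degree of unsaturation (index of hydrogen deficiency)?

Molecular formula: C10H19NO.
DoU = (2C + 2 + N − H − X) / 2, where X is the halogen count and O/S are ignored.
    = (2·10 + 2 + 1 − 19 − 0) / 2 = 4 / 2 = 2.

2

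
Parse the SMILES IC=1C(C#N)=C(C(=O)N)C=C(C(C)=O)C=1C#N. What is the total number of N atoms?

3

Scan the SMILES for N atoms (remember two-letter symbols like Cl and Br are single atoms).
Nitrogen count: 3.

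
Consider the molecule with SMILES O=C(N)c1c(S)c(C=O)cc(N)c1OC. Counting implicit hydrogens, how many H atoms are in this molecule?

Walk through each heavy atom and fill implicit hydrogens from standard valence (C 4, N 3, O 2, S 2, halogen 1); for lowercase aromatic atoms, an aromatic c carries 1 H when it has two neighbours and 0 H with three, and aromatic n carries 0 H:
  atom 1: O, bond orders sum to 2 (valence 2) → 0 H
  atom 2: C, bond orders sum to 4 (valence 4) → 0 H
  atom 3: N, bond orders sum to 1 (valence 3) → 2 H
  atom 4: aromatic c, 3 neighbours → 0 H
  atom 5: aromatic c, 3 neighbours → 0 H
  atom 6: S, bond orders sum to 1 (valence 2) → 1 H
  atom 7: aromatic c, 3 neighbours → 0 H
  atom 8: C, bond orders sum to 3 (valence 4) → 1 H
  atom 9: O, bond orders sum to 2 (valence 2) → 0 H
  atom 10: aromatic c, 2 neighbours → 1 H
  atom 11: aromatic c, 3 neighbours → 0 H
  atom 12: N, bond orders sum to 1 (valence 3) → 2 H
  atom 13: aromatic c, 3 neighbours → 0 H
  atom 14: O, bond orders sum to 2 (valence 2) → 0 H
  atom 15: C, bond orders sum to 1 (valence 4) → 3 H
Total hydrogens: 10.

10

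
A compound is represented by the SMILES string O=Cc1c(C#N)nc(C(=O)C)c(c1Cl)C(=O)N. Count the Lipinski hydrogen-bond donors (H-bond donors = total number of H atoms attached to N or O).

Donors: find every N or O and count the H atoms it carries.
  atom 1 (O): bond orders sum to 2 → 0 H
  atom 6 (N): bond orders sum to 3 → 0 H
  atom 7 (N): bond orders sum to 3 → 0 H
  atom 10 (O): bond orders sum to 2 → 0 H
  atom 16 (O): bond orders sum to 2 → 0 H
  atom 17 (N): bond orders sum to 1 → 2 H
Lipinski HBD = 2.

2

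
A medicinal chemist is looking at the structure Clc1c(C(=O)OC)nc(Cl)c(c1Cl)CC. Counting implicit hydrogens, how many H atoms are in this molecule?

8

Walk through each heavy atom and fill implicit hydrogens from standard valence (C 4, N 3, O 2, S 2, halogen 1); for lowercase aromatic atoms, an aromatic c carries 1 H when it has two neighbours and 0 H with three, and aromatic n carries 0 H:
  atom 1: Cl (halogen, monovalent) → 0 H
  atom 2: aromatic c, 3 neighbours → 0 H
  atom 3: aromatic c, 3 neighbours → 0 H
  atom 4: C, bond orders sum to 4 (valence 4) → 0 H
  atom 5: O, bond orders sum to 2 (valence 2) → 0 H
  atom 6: O, bond orders sum to 2 (valence 2) → 0 H
  atom 7: C, bond orders sum to 1 (valence 4) → 3 H
  atom 8: aromatic n, 2 neighbours → 0 H
  atom 9: aromatic c, 3 neighbours → 0 H
  atom 10: Cl (halogen, monovalent) → 0 H
  atom 11: aromatic c, 3 neighbours → 0 H
  atom 12: aromatic c, 3 neighbours → 0 H
  atom 13: Cl (halogen, monovalent) → 0 H
  atom 14: C, bond orders sum to 2 (valence 4) → 2 H
  atom 15: C, bond orders sum to 1 (valence 4) → 3 H
Total hydrogens: 8.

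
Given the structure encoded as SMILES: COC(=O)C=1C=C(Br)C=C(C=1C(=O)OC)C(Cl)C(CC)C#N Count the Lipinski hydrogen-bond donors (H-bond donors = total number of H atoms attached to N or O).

Donors: find every N or O and count the H atoms it carries.
  atom 2 (O): bond orders sum to 2 → 0 H
  atom 4 (O): bond orders sum to 2 → 0 H
  atom 13 (O): bond orders sum to 2 → 0 H
  atom 14 (O): bond orders sum to 2 → 0 H
  atom 22 (N): bond orders sum to 3 → 0 H
Lipinski HBD = 0.

0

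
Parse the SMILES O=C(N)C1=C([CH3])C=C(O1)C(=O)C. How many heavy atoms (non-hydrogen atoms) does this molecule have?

Every atom symbol written in the SMILES (organic subset) is one heavy atom; implicit H are not written.
Heavy atoms by element → C:8, N:1, O:3.
Total: 12.

12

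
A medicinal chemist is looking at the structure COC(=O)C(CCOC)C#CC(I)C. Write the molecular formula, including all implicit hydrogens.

Walk through each heavy atom and fill implicit hydrogens from standard valence (C 4, N 3, O 2, S 2, halogen 1):
  atom 1: C, bond orders sum to 1 (valence 4) → 3 H
  atom 2: O, bond orders sum to 2 (valence 2) → 0 H
  atom 3: C, bond orders sum to 4 (valence 4) → 0 H
  atom 4: O, bond orders sum to 2 (valence 2) → 0 H
  atom 5: C, bond orders sum to 3 (valence 4) → 1 H
  atom 6: C, bond orders sum to 2 (valence 4) → 2 H
  atom 7: C, bond orders sum to 2 (valence 4) → 2 H
  atom 8: O, bond orders sum to 2 (valence 2) → 0 H
  atom 9: C, bond orders sum to 1 (valence 4) → 3 H
  atom 10: C, bond orders sum to 4 (valence 4) → 0 H
  atom 11: C, bond orders sum to 4 (valence 4) → 0 H
  atom 12: C, bond orders sum to 3 (valence 4) → 1 H
  atom 13: I (halogen, monovalent) → 0 H
  atom 14: C, bond orders sum to 1 (valence 4) → 3 H
Totals → C:10, H:15, I:1, O:3.
In Hill order: C10H15IO3.

C10H15IO3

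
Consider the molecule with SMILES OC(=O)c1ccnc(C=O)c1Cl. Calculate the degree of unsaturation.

Molecular formula: C7H4ClNO3.
DoU = (2C + 2 + N − H − X) / 2, where X is the halogen count and O/S are ignored.
    = (2·7 + 2 + 1 − 4 − 1) / 2 = 12 / 2 = 6.

6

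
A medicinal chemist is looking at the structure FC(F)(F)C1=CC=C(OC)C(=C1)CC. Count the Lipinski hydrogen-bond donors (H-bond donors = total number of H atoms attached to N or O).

0

Donors: find every N or O and count the H atoms it carries.
  atom 9 (O): bond orders sum to 2 → 0 H
Lipinski HBD = 0.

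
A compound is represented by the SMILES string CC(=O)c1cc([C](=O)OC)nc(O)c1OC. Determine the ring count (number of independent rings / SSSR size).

In SMILES, each pair of matching ring-closure digits denotes one ring-closing bond; the number of such bonds equals the number of independent rings.
Ring-closure bonds here: 1.

1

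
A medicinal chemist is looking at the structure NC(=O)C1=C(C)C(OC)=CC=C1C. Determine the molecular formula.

C10H13NO2

Walk through each heavy atom and fill implicit hydrogens from standard valence (C 4, N 3, O 2, S 2, halogen 1):
  atom 1: N, bond orders sum to 1 (valence 3) → 2 H
  atom 2: C, bond orders sum to 4 (valence 4) → 0 H
  atom 3: O, bond orders sum to 2 (valence 2) → 0 H
  atom 4: C, bond orders sum to 4 (valence 4) → 0 H
  atom 5: C, bond orders sum to 4 (valence 4) → 0 H
  atom 6: C, bond orders sum to 1 (valence 4) → 3 H
  atom 7: C, bond orders sum to 4 (valence 4) → 0 H
  atom 8: O, bond orders sum to 2 (valence 2) → 0 H
  atom 9: C, bond orders sum to 1 (valence 4) → 3 H
  atom 10: C, bond orders sum to 3 (valence 4) → 1 H
  atom 11: C, bond orders sum to 3 (valence 4) → 1 H
  atom 12: C, bond orders sum to 4 (valence 4) → 0 H
  atom 13: C, bond orders sum to 1 (valence 4) → 3 H
Totals → C:10, H:13, N:1, O:2.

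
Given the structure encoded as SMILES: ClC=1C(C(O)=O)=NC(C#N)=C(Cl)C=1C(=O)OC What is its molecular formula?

Walk through each heavy atom and fill implicit hydrogens from standard valence (C 4, N 3, O 2, S 2, halogen 1):
  atom 1: Cl (halogen, monovalent) → 0 H
  atom 2: C, bond orders sum to 4 (valence 4) → 0 H
  atom 3: C, bond orders sum to 4 (valence 4) → 0 H
  atom 4: C, bond orders sum to 4 (valence 4) → 0 H
  atom 5: O, bond orders sum to 1 (valence 2) → 1 H
  atom 6: O, bond orders sum to 2 (valence 2) → 0 H
  atom 7: N, bond orders sum to 3 (valence 3) → 0 H
  atom 8: C, bond orders sum to 4 (valence 4) → 0 H
  atom 9: C, bond orders sum to 4 (valence 4) → 0 H
  atom 10: N, bond orders sum to 3 (valence 3) → 0 H
  atom 11: C, bond orders sum to 4 (valence 4) → 0 H
  atom 12: Cl (halogen, monovalent) → 0 H
  atom 13: C, bond orders sum to 4 (valence 4) → 0 H
  atom 14: C, bond orders sum to 4 (valence 4) → 0 H
  atom 15: O, bond orders sum to 2 (valence 2) → 0 H
  atom 16: O, bond orders sum to 2 (valence 2) → 0 H
  atom 17: C, bond orders sum to 1 (valence 4) → 3 H
Totals → C:9, H:4, Cl:2, N:2, O:4.
In Hill order: C9H4Cl2N2O4.

C9H4Cl2N2O4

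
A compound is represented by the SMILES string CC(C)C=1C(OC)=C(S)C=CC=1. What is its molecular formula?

Walk through each heavy atom and fill implicit hydrogens from standard valence (C 4, N 3, O 2, S 2, halogen 1):
  atom 1: C, bond orders sum to 1 (valence 4) → 3 H
  atom 2: C, bond orders sum to 3 (valence 4) → 1 H
  atom 3: C, bond orders sum to 1 (valence 4) → 3 H
  atom 4: C, bond orders sum to 4 (valence 4) → 0 H
  atom 5: C, bond orders sum to 4 (valence 4) → 0 H
  atom 6: O, bond orders sum to 2 (valence 2) → 0 H
  atom 7: C, bond orders sum to 1 (valence 4) → 3 H
  atom 8: C, bond orders sum to 4 (valence 4) → 0 H
  atom 9: S, bond orders sum to 1 (valence 2) → 1 H
  atom 10: C, bond orders sum to 3 (valence 4) → 1 H
  atom 11: C, bond orders sum to 3 (valence 4) → 1 H
  atom 12: C, bond orders sum to 3 (valence 4) → 1 H
Totals → C:10, H:14, O:1, S:1.

C10H14OS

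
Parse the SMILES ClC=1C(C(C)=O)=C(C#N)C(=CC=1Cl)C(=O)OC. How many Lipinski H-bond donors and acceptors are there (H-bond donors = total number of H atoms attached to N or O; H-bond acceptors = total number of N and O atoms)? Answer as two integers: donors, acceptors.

Donors: find every N or O and count the H atoms it carries.
  atom 6 (O): bond orders sum to 2 → 0 H
  atom 9 (N): bond orders sum to 3 → 0 H
  atom 15 (O): bond orders sum to 2 → 0 H
  atom 16 (O): bond orders sum to 2 → 0 H
Lipinski HBD = 0.
Acceptors: N atoms = 1, O atoms = 3 → HBA = 4.

0, 4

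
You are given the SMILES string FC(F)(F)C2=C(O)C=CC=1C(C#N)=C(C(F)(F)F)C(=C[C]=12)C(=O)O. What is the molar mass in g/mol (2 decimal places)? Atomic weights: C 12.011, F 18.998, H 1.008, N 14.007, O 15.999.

First, the molecular formula is C14H5F6NO3 (counting implicit H from valence).
  C: 14 × 12.011 = 168.154
  F: 6 × 18.998 = 113.988
  H: 5 × 1.008 = 5.040
  N: 1 × 14.007 = 14.007
  O: 3 × 15.999 = 47.997
Sum: 14×12.011 + 6×18.998 + 5×1.008 + 1×14.007 + 3×15.999 = 349.186 → 349.19 g/mol.

349.19 g/mol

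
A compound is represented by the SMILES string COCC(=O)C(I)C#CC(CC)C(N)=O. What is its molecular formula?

C10H14INO3

Walk through each heavy atom and fill implicit hydrogens from standard valence (C 4, N 3, O 2, S 2, halogen 1):
  atom 1: C, bond orders sum to 1 (valence 4) → 3 H
  atom 2: O, bond orders sum to 2 (valence 2) → 0 H
  atom 3: C, bond orders sum to 2 (valence 4) → 2 H
  atom 4: C, bond orders sum to 4 (valence 4) → 0 H
  atom 5: O, bond orders sum to 2 (valence 2) → 0 H
  atom 6: C, bond orders sum to 3 (valence 4) → 1 H
  atom 7: I (halogen, monovalent) → 0 H
  atom 8: C, bond orders sum to 4 (valence 4) → 0 H
  atom 9: C, bond orders sum to 4 (valence 4) → 0 H
  atom 10: C, bond orders sum to 3 (valence 4) → 1 H
  atom 11: C, bond orders sum to 2 (valence 4) → 2 H
  atom 12: C, bond orders sum to 1 (valence 4) → 3 H
  atom 13: C, bond orders sum to 4 (valence 4) → 0 H
  atom 14: N, bond orders sum to 1 (valence 3) → 2 H
  atom 15: O, bond orders sum to 2 (valence 2) → 0 H
Totals → C:10, H:14, I:1, N:1, O:3.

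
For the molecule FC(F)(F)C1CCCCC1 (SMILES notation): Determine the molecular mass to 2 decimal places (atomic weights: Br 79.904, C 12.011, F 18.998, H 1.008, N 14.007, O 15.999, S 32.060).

152.16 g/mol

First, the molecular formula is C7H11F3 (counting implicit H from valence).
  C: 7 × 12.011 = 84.077
  F: 3 × 18.998 = 56.994
  H: 11 × 1.008 = 11.088
Sum: 7×12.011 + 3×18.998 + 11×1.008 = 152.159 → 152.16 g/mol.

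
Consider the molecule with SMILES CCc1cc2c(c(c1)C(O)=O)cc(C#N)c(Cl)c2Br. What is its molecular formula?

C14H9BrClNO2

Walk through each heavy atom and fill implicit hydrogens from standard valence (C 4, N 3, O 2, S 2, halogen 1); for lowercase aromatic atoms, an aromatic c carries 1 H when it has two neighbours and 0 H with three, and aromatic n carries 0 H:
  atom 1: C, bond orders sum to 1 (valence 4) → 3 H
  atom 2: C, bond orders sum to 2 (valence 4) → 2 H
  atom 3: aromatic c, 3 neighbours → 0 H
  atom 4: aromatic c, 2 neighbours → 1 H
  atom 5: aromatic c, 3 neighbours → 0 H
  atom 6: aromatic c, 3 neighbours → 0 H
  atom 7: aromatic c, 3 neighbours → 0 H
  atom 8: aromatic c, 2 neighbours → 1 H
  atom 9: C, bond orders sum to 4 (valence 4) → 0 H
  atom 10: O, bond orders sum to 1 (valence 2) → 1 H
  atom 11: O, bond orders sum to 2 (valence 2) → 0 H
  atom 12: aromatic c, 2 neighbours → 1 H
  atom 13: aromatic c, 3 neighbours → 0 H
  atom 14: C, bond orders sum to 4 (valence 4) → 0 H
  atom 15: N, bond orders sum to 3 (valence 3) → 0 H
  atom 16: aromatic c, 3 neighbours → 0 H
  atom 17: Cl (halogen, monovalent) → 0 H
  atom 18: aromatic c, 3 neighbours → 0 H
  atom 19: Br (halogen, monovalent) → 0 H
Totals → C:14, H:9, Br:1, Cl:1, N:1, O:2.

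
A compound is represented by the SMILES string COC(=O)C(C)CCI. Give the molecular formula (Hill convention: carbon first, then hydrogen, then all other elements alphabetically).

C6H11IO2

Walk through each heavy atom and fill implicit hydrogens from standard valence (C 4, N 3, O 2, S 2, halogen 1):
  atom 1: C, bond orders sum to 1 (valence 4) → 3 H
  atom 2: O, bond orders sum to 2 (valence 2) → 0 H
  atom 3: C, bond orders sum to 4 (valence 4) → 0 H
  atom 4: O, bond orders sum to 2 (valence 2) → 0 H
  atom 5: C, bond orders sum to 3 (valence 4) → 1 H
  atom 6: C, bond orders sum to 1 (valence 4) → 3 H
  atom 7: C, bond orders sum to 2 (valence 4) → 2 H
  atom 8: C, bond orders sum to 2 (valence 4) → 2 H
  atom 9: I (halogen, monovalent) → 0 H
Totals → C:6, H:11, I:1, O:2.
In Hill order: C6H11IO2.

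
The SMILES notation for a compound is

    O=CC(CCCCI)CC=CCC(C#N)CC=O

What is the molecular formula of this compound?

Walk through each heavy atom and fill implicit hydrogens from standard valence (C 4, N 3, O 2, S 2, halogen 1):
  atom 1: O, bond orders sum to 2 (valence 2) → 0 H
  atom 2: C, bond orders sum to 3 (valence 4) → 1 H
  atom 3: C, bond orders sum to 3 (valence 4) → 1 H
  atom 4: C, bond orders sum to 2 (valence 4) → 2 H
  atom 5: C, bond orders sum to 2 (valence 4) → 2 H
  atom 6: C, bond orders sum to 2 (valence 4) → 2 H
  atom 7: C, bond orders sum to 2 (valence 4) → 2 H
  atom 8: I (halogen, monovalent) → 0 H
  atom 9: C, bond orders sum to 2 (valence 4) → 2 H
  atom 10: C, bond orders sum to 3 (valence 4) → 1 H
  atom 11: C, bond orders sum to 3 (valence 4) → 1 H
  atom 12: C, bond orders sum to 2 (valence 4) → 2 H
  atom 13: C, bond orders sum to 3 (valence 4) → 1 H
  atom 14: C, bond orders sum to 4 (valence 4) → 0 H
  atom 15: N, bond orders sum to 3 (valence 3) → 0 H
  atom 16: C, bond orders sum to 2 (valence 4) → 2 H
  atom 17: C, bond orders sum to 3 (valence 4) → 1 H
  atom 18: O, bond orders sum to 2 (valence 2) → 0 H
Totals → C:14, H:20, I:1, N:1, O:2.
In Hill order: C14H20INO2.

C14H20INO2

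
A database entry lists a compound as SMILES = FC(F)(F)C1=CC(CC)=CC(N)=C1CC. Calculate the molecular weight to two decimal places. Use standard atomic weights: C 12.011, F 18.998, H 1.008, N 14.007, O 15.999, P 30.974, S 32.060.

First, the molecular formula is C11H14F3N (counting implicit H from valence).
  C: 11 × 12.011 = 132.121
  F: 3 × 18.998 = 56.994
  H: 14 × 1.008 = 14.112
  N: 1 × 14.007 = 14.007
Sum: 11×12.011 + 3×18.998 + 14×1.008 + 1×14.007 = 217.234 → 217.23 g/mol.

217.23 g/mol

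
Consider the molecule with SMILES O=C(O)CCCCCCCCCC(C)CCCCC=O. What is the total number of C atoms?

17

Count every carbon token in the SMILES (each C, including those in ring-closure positions and inside branches).
Carbon count: 17.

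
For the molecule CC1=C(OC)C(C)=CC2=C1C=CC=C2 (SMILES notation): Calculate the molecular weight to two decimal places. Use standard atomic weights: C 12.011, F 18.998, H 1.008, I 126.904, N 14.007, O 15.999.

186.25 g/mol

First, the molecular formula is C13H14O (counting implicit H from valence).
  C: 13 × 12.011 = 156.143
  H: 14 × 1.008 = 14.112
  O: 1 × 15.999 = 15.999
Sum: 13×12.011 + 14×1.008 + 1×15.999 = 186.254 → 186.25 g/mol.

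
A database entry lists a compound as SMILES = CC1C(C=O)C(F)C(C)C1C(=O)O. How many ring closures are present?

In SMILES, each pair of matching ring-closure digits denotes one ring-closing bond; the number of such bonds equals the number of independent rings.
Ring-closure bonds here: 1.

1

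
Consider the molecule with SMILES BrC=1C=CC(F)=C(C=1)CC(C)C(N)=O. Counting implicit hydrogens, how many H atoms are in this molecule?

Walk through each heavy atom and fill implicit hydrogens from standard valence (C 4, N 3, O 2, S 2, halogen 1):
  atom 1: Br (halogen, monovalent) → 0 H
  atom 2: C, bond orders sum to 4 (valence 4) → 0 H
  atom 3: C, bond orders sum to 3 (valence 4) → 1 H
  atom 4: C, bond orders sum to 3 (valence 4) → 1 H
  atom 5: C, bond orders sum to 4 (valence 4) → 0 H
  atom 6: F (halogen, monovalent) → 0 H
  atom 7: C, bond orders sum to 4 (valence 4) → 0 H
  atom 8: C, bond orders sum to 3 (valence 4) → 1 H
  atom 9: C, bond orders sum to 2 (valence 4) → 2 H
  atom 10: C, bond orders sum to 3 (valence 4) → 1 H
  atom 11: C, bond orders sum to 1 (valence 4) → 3 H
  atom 12: C, bond orders sum to 4 (valence 4) → 0 H
  atom 13: N, bond orders sum to 1 (valence 3) → 2 H
  atom 14: O, bond orders sum to 2 (valence 2) → 0 H
Total hydrogens: 11.

11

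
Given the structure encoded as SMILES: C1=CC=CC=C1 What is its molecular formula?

Walk through each heavy atom and fill implicit hydrogens from standard valence (C 4, N 3, O 2, S 2, halogen 1):
  atom 1: C, bond orders sum to 3 (valence 4) → 1 H
  atom 2: C, bond orders sum to 3 (valence 4) → 1 H
  atom 3: C, bond orders sum to 3 (valence 4) → 1 H
  atom 4: C, bond orders sum to 3 (valence 4) → 1 H
  atom 5: C, bond orders sum to 3 (valence 4) → 1 H
  atom 6: C, bond orders sum to 3 (valence 4) → 1 H
Totals → C:6, H:6.
In Hill order: C6H6.

C6H6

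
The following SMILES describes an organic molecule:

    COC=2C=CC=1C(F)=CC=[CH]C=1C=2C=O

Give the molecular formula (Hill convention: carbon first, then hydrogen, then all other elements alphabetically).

Walk through each heavy atom and fill implicit hydrogens from standard valence (C 4, N 3, O 2, S 2, halogen 1):
  atom 1: C, bond orders sum to 1 (valence 4) → 3 H
  atom 2: O, bond orders sum to 2 (valence 2) → 0 H
  atom 3: C, bond orders sum to 4 (valence 4) → 0 H
  atom 4: C, bond orders sum to 3 (valence 4) → 1 H
  atom 5: C, bond orders sum to 3 (valence 4) → 1 H
  atom 6: C, bond orders sum to 4 (valence 4) → 0 H
  atom 7: C, bond orders sum to 4 (valence 4) → 0 H
  atom 8: F (halogen, monovalent) → 0 H
  atom 9: C, bond orders sum to 3 (valence 4) → 1 H
  atom 10: C, bond orders sum to 3 (valence 4) → 1 H
  atom 11: C with explicit H count 1
  atom 12: C, bond orders sum to 4 (valence 4) → 0 H
  atom 13: C, bond orders sum to 4 (valence 4) → 0 H
  atom 14: C, bond orders sum to 3 (valence 4) → 1 H
  atom 15: O, bond orders sum to 2 (valence 2) → 0 H
Totals → C:12, H:9, F:1, O:2.

C12H9FO2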